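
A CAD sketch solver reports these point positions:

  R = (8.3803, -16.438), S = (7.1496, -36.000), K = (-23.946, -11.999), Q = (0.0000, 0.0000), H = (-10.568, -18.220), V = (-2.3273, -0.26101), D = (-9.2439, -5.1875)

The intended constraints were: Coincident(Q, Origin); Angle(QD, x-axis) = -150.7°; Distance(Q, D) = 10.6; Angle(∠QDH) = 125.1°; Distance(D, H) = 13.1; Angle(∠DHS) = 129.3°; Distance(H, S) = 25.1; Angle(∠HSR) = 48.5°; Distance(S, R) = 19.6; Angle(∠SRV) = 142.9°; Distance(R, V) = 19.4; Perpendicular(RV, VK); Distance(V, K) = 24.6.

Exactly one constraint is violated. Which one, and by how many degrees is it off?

Perpendicular(RV, VK) — off by 5.00°.

Q = (0.00, 0.00) ✓; QD at -150.7° ✓; |QD| = 10.60 ✓; ∠QDH = 125.1° ✓; |DH| = 13.10 ✓; ∠DHS = 129.3° ✓; |HS| = 25.10 ✓; ∠HSR = 48.50° ✓; |SR| = 19.60 ✓; ∠SRV = 142.9° ✓; |RV| = 19.40 ✓; ∠(RV, VK) = 85.00° ✗; |VK| = 24.60 ✓.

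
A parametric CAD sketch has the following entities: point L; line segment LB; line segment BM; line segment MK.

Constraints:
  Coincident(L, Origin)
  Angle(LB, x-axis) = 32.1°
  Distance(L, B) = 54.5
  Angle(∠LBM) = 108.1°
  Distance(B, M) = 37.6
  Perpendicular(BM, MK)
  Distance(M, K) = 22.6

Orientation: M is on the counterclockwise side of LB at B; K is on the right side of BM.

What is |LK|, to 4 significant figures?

92.25

L is at the origin; LB runs at 32.1° with length 54.5, so B = 54.5·(cos 32.1°, sin 32.1°) = (46.17, 28.96). ∠LBM = 108.1°, so BM runs at 32.1° + (180° − 108.1°) = 104.0° from the x-axis; with |BM| = 37.6, M = B + 37.6·(cos 104.0°, sin 104.0°) = (37.07, 65.44). BM is perpendicular to MK; with |MK| = 22.6 on the right of BM, K = M + 22.6·(0.9703, 0.2419) = (59.00, 70.91). Then |LK| = |K − L| = 92.25.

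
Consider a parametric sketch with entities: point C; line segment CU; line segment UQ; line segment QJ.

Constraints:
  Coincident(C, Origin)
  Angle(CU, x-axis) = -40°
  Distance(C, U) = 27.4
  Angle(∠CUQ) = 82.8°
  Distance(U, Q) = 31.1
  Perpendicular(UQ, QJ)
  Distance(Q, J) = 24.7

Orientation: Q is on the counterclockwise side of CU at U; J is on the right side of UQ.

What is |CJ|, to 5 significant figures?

58.799

C is at the origin; CU runs at -40.0° with length 27.4, so U = 27.4·(cos -40.0°, sin -40.0°) = (20.990, -17.612). ∠CUQ = 82.8°, so UQ runs at -40.0° + (180° − 82.8°) = 57.200° from the x-axis; with |UQ| = 31.1, Q = U + 31.1·(cos 57.200°, sin 57.200°) = (37.837, 8.5292). The perpendicularity gives QJ at right angles to UQ; with |QJ| = 24.7 on the right of UQ, J = Q + 24.7·(0.84057, -0.54171) = (58.599, -4.8510). Then |CJ| = |J − C| = 58.799.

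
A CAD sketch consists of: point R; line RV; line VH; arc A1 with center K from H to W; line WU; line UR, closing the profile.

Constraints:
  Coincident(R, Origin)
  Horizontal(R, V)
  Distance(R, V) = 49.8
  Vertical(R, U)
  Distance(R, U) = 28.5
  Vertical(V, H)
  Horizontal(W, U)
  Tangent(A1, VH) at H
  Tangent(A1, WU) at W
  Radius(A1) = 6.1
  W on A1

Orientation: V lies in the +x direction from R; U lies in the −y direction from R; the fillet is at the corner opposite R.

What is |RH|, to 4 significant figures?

54.61

R is at the origin; RV is horizontal with |RV| = 49.8 and V on the +x side, so V = (49.80, 0.000). RU is vertical with |RU| = 28.5 and U on the −y side, so U = (0.000, -28.50). The virtual corner opposite R is at (49.80, -28.50). Tangency of A1 to VH means the radius KH is perpendicular to VH and tangency of A1 to WU means the radius KW is perpendicular to WU, with radius 6.1, so the center K sits 6.1 in from both sides at K = (43.70, -22.40). That places the tangent points at H = (49.80, -22.40) on VH and W = (43.70, -28.50) on WU. Then |RH| = |H − R| = 54.61.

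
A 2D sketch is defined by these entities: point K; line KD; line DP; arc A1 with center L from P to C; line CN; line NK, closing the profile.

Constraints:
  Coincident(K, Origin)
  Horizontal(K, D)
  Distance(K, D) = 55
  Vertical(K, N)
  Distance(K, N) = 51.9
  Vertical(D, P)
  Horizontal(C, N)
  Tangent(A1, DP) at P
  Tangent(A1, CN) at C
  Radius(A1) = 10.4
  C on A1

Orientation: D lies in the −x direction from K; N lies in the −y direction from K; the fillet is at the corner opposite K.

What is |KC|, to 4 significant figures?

68.43

The virtual corner opposite K is at (-55.00, -51.90). The tangent condition forces LP to be normal to DP and tangency of A1 to CN means the radius LC is perpendicular to CN, with radius 10.4, so the center L sits 10.4 in from both sides at L = (-44.60, -41.50). That places the tangent points at P = (-55.00, -41.50) on DP and C = (-44.60, -51.90) on CN. Then |KC| = |C − K| = 68.43.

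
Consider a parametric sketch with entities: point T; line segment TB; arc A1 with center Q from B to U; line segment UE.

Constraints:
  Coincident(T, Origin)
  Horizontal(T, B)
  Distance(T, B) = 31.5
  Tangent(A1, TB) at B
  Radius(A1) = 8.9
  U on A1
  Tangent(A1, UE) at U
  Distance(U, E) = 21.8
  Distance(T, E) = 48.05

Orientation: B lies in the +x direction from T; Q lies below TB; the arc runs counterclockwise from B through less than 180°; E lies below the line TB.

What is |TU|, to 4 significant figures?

27.65

Checks: |QU| = 8.900 ✓; ∠(QU, UE) = 90.00° ✓; |UE| = 21.80 ✓; |TE| = 48.05 ✓.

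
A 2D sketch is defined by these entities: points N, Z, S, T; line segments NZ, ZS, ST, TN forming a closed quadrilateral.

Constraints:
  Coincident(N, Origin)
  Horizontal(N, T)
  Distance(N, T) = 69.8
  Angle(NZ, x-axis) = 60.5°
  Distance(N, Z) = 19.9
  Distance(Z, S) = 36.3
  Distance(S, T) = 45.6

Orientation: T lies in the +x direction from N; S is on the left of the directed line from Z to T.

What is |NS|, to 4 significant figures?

54.40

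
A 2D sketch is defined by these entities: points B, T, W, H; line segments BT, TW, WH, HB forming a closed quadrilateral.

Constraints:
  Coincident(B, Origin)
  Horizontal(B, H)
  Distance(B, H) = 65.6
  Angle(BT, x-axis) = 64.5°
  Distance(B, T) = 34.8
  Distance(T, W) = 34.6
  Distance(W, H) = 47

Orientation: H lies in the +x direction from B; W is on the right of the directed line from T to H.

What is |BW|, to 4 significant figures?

18.93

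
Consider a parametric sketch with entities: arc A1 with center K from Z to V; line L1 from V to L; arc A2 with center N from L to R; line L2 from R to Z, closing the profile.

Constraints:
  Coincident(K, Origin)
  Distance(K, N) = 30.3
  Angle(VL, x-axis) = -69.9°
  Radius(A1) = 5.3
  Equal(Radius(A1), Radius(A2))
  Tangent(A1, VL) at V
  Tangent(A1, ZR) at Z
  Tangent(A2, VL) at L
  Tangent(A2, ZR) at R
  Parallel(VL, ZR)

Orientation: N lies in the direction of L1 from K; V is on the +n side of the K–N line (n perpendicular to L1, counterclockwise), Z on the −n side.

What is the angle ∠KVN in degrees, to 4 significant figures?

80.08°

K is at the origin and N lies 30.3 along u from K, so N = 30.3·u = (10.41, -28.45). Tangency of A1 to both parallel lines with radius 5.3 puts V and Z at K ± 5.3·n: V = (4.977, 1.821), Z = (-4.977, -1.821). Then cos ∠KVN = VK·VN / (|VK||VN|), giving 80.08°.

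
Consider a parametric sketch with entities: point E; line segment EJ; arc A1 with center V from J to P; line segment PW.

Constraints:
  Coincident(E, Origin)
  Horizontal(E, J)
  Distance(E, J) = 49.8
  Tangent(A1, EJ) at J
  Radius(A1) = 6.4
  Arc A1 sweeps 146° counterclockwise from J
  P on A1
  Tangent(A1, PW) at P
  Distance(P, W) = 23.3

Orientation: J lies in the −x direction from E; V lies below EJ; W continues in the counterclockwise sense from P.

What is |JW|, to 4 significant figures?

29.32

E is at the origin; E and J share the same y with |EJ| = 49.8 and J on the −x side, so J = (-49.80, 0.000). A1 meets EJ tangentially, so VJ is at right angles to EJ, so V = J + (0, -6.4) = (-49.80, -6.400). On A1, J sits at bearing 90° from V; a 146° counterclockwise sweep puts P at bearing 236°, so P = V + 6.4·(cos 236°, sin 236°) = (-53.38, -11.71). Since A1 is tangent to PW there, VP ⟂ PW, so PW runs along (−sin 236°, cos 236°); with |PW| = 23.3, W = (-34.06, -24.74). Then |JW| = |W − J| = 29.32.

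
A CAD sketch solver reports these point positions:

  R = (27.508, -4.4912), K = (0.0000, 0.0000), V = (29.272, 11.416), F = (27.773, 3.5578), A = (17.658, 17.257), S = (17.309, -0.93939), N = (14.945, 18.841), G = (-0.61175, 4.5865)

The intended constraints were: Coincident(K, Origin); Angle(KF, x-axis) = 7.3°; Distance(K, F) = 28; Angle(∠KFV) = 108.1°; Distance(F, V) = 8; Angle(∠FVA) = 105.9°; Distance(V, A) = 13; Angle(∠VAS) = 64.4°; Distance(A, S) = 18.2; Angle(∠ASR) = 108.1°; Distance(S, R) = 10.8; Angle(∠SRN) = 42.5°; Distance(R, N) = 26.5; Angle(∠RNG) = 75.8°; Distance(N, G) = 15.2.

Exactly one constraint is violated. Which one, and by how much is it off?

Distance(N, G) = 15.2 — off by 5.90.

K = (0.00, 0.00) ✓; KF at 7.300° ✓; |KF| = 28.00 ✓; ∠KFV = 108.1° ✓; |FV| = 8.000 ✓; ∠FVA = 105.9° ✓; |VA| = 13.00 ✓; ∠VAS = 64.40° ✓; |AS| = 18.20 ✓; ∠ASR = 108.1° ✓; |SR| = 10.80 ✓; ∠SRN = 42.50° ✓; |RN| = 26.50 ✓; ∠RNG = 75.80° ✓; |NG| = 21.10 ✗.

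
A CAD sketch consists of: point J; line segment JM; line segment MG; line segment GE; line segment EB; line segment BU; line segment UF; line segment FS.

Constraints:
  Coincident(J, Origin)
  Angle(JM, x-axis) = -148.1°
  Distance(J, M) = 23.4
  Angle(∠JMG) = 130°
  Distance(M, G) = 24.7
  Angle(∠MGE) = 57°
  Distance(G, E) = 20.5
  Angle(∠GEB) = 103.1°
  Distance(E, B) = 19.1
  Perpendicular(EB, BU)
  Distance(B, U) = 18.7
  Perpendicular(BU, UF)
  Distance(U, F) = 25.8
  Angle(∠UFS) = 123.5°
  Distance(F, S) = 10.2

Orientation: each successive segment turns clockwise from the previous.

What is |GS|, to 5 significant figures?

12.431

BU ⟂ UF, so UF runs at 142.00°; with |UF| = 25.8, F = (-44.182, -2.4294). ∠UFS = 123.5° gives FS at 85.500° from the x-axis; with |FS| = 10.2, S = (-43.382, 7.7392). Then |GS| = |S − G| = 12.431.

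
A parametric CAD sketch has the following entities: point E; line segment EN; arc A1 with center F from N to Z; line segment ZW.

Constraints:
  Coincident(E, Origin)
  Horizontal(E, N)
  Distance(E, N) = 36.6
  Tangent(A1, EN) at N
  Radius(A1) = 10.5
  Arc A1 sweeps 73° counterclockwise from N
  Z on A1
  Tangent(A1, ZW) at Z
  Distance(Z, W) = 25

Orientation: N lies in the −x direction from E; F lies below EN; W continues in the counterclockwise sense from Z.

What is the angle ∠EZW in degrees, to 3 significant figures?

116°

E is at the origin; EN is horizontal with |EN| = 36.6 and N on the −x side, so N = (-36.6, 0.00). Since A1 is tangent to EN there, FN ⟂ EN, so F = N + (0, -10.5) = (-36.6, -10.5). On A1, N sits at bearing 90° from F; a 73° counterclockwise sweep puts Z at bearing 163°, so Z = F + 10.5·(cos 163°, sin 163°) = (-46.6, -7.43). Since A1 is tangent to ZW there, FZ ⟂ ZW, so ZW runs along (−sin 163°, cos 163°); with |ZW| = 25.0, W = (-54.0, -31.3). Then cos ∠EZW = ZE·ZW / (|ZE||ZW|), giving 116°.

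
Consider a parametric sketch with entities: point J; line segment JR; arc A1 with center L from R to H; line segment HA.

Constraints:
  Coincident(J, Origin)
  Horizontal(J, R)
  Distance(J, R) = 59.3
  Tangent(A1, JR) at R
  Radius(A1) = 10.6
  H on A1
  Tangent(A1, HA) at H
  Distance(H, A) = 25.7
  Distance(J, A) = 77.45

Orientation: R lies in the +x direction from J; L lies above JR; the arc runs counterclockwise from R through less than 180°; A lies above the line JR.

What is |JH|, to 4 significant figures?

70.79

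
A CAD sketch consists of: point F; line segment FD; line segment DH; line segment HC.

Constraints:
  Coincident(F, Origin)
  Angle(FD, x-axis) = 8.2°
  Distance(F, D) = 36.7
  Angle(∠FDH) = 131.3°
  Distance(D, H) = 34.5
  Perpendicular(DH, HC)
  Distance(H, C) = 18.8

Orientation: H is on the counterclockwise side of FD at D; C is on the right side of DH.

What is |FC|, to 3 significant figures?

74.8

F is at the origin; FD runs at 8.2° with length 36.7, so D = 36.7·(cos 8.2°, sin 8.2°) = (36.3, 5.23). ∠FDH = 131.3°, so DH runs at 8.2° + (180° − 131.3°) = 56.9° from the x-axis; with |DH| = 34.5, H = D + 34.5·(cos 56.9°, sin 56.9°) = (55.2, 34.1). The perpendicularity gives HC at right angles to DH; with |HC| = 18.8 on the right of DH, C = H + 18.8·(0.838, -0.546) = (70.9, 23.9). Then |FC| = |C − F| = 74.8.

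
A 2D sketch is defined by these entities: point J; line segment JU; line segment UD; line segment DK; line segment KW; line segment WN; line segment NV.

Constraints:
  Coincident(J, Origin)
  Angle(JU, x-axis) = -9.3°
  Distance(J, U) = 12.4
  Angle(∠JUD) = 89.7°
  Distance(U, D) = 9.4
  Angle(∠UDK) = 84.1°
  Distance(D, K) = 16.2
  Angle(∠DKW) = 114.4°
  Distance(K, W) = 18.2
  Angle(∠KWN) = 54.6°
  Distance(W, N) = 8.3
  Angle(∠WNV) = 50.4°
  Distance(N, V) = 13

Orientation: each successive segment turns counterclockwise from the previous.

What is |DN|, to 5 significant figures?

21.614

J is at the origin; JU runs at -9.3° with length 12.4, so U = (12.237, -2.0039). ∠JUD = 89.7° gives UD at 81.000° from the x-axis; with |UD| = 9.4, D = (13.707, 7.2804). ∠UDK = 84.1° gives DK at 176.90° from the x-axis; with |DK| = 16.2, K = (-2.4688, 8.1565). ∠DKW = 114.4° gives KW at -117.50° from the x-axis; with |KW| = 18.2, W = (-10.873, -7.9871). ∠KWN = 54.6° gives WN at 7.9000° from the x-axis; with |WN| = 8.3, N = (-2.6514, -6.8463). Then |DN| = |N − D| = 21.614.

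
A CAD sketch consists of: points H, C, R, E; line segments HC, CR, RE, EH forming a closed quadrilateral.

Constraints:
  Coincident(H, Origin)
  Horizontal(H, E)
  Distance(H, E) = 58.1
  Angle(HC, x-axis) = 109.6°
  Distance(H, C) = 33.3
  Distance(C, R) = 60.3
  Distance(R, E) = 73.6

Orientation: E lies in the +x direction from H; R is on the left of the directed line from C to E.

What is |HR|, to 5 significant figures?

78.290

Checks: |CR| = 60.30 ✓; |RE| = 73.60 ✓.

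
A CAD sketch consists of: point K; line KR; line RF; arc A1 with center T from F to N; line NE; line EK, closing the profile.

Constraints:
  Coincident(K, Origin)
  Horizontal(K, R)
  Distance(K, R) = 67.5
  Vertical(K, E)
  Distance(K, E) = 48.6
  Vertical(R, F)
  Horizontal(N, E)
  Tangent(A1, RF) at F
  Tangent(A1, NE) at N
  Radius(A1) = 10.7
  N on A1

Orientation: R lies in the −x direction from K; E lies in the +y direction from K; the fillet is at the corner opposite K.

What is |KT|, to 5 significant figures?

68.284

KE is vertical with |KE| = 48.6 and E on the +y side, so E = (0.0000, 48.600). The virtual corner opposite K is at (-67.500, 48.600). Since A1 is tangent to RF there, TF ⟂ RF and since A1 is tangent to NE there, TN ⟂ NE, with radius 10.7, so the center T sits 10.7 in from both sides at T = (-56.800, 37.900). Then |KT| = |T − K| = 68.284.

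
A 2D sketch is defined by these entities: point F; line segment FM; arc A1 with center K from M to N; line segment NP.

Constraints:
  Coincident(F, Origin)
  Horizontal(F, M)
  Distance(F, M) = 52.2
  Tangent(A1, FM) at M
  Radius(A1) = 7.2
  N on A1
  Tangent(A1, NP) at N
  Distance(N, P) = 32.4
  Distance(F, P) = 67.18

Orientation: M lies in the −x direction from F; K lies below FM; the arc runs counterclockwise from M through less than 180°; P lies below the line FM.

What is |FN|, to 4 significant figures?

59.89

F is at the origin; FM is horizontal with |FM| = 52.2 and M on the −x side, so M = (-52.20, 0.000). Since A1 is tangent to FM there, KM ⟂ FM, so K = M + (0, -7.2) = (-52.20, -7.200). Since KN ⟂ NP (tangency), |KP| = √(7.2² + 32.4²) = 33.19 regardless of where N sits on A1. So P lies on both circle(F, 67.18) and circle(K, 33.19); the below-FM intersection is P = (-53.71, -40.36). N is the foot of the tangent from P: N = (-59.29, -8.441).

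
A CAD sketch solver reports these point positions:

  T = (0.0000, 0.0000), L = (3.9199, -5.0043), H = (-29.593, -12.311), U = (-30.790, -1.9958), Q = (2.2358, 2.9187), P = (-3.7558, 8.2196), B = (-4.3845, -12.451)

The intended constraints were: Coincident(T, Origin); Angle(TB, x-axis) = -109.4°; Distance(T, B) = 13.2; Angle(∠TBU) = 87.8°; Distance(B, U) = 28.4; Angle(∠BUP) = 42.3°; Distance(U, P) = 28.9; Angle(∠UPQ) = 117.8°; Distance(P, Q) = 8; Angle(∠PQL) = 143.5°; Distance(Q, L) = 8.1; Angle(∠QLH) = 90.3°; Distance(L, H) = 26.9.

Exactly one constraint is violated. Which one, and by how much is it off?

Distance(L, H) = 26.9 — off by 7.40.

T = (0.00, 0.00) ✓; TB at -109.4° ✓; |TB| = 13.20 ✓; ∠TBU = 87.80° ✓; |BU| = 28.40 ✓; ∠BUP = 42.30° ✓; |UP| = 28.90 ✓; ∠UPQ = 117.8° ✓; |PQ| = 8.000 ✓; ∠PQL = 143.5° ✓; |QL| = 8.100 ✓; ∠QLH = 90.30° ✓; |LH| = 34.30 ✗.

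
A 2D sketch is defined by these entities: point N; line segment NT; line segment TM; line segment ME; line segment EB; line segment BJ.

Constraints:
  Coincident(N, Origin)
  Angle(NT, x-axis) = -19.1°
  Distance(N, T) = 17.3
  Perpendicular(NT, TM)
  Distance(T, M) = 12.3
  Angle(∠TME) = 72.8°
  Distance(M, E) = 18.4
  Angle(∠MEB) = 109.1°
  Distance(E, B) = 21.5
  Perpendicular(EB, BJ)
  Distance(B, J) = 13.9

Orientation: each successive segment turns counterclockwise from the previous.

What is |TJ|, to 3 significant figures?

15.7

∠MEB = 109.1° gives EB at -111° from the x-axis; with |EB| = 21.5, B = (-5.72, -13.5). EB is perpendicular to BJ, so BJ runs at -21.0°; with |BJ| = 13.9, J = (7.25, -18.5). Then |TJ| = |J − T| = 15.7.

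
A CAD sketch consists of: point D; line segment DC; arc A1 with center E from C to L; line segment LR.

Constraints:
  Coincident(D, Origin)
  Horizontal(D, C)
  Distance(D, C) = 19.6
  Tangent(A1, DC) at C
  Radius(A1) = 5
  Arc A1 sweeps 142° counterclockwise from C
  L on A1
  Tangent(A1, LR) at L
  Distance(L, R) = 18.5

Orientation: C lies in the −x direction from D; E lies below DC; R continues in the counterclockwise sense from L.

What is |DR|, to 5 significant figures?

21.884

On A1, C sits at bearing 90° from E; a 142° counterclockwise sweep puts L at bearing 232°, so L = E + 5.0·(cos 232°, sin 232°) = (-22.678, -8.9401). Tangency of A1 to LR means the radius EL is perpendicular to LR, so LR runs along (−sin 232°, cos 232°); with |LR| = 18.5, R = (-8.1001, -20.330). Then |DR| = |R − D| = 21.884.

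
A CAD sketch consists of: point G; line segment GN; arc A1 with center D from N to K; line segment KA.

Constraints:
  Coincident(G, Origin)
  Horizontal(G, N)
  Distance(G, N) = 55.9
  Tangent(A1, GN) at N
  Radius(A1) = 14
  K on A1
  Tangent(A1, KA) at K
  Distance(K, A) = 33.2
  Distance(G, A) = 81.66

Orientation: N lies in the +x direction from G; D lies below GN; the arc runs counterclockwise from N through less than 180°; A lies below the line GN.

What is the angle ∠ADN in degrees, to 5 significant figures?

164.49°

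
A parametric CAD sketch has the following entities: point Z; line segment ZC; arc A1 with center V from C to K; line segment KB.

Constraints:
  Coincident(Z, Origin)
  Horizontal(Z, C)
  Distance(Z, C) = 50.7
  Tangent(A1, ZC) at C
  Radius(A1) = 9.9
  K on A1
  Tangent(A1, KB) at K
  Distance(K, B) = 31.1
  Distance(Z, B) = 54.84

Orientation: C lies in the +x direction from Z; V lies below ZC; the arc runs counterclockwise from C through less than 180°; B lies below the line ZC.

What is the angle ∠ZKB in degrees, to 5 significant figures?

96.453°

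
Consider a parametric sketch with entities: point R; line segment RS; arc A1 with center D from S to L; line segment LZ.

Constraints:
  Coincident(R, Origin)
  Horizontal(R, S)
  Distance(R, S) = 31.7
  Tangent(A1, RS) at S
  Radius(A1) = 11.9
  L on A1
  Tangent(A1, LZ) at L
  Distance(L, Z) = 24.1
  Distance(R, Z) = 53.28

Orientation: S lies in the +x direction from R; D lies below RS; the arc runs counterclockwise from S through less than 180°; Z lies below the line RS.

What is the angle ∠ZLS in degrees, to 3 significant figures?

116°

Checks: |DL| = 11.90 ✓; ∠(DL, LZ) = 90.00° ✓; |LZ| = 24.10 ✓; |RZ| = 53.28 ✓.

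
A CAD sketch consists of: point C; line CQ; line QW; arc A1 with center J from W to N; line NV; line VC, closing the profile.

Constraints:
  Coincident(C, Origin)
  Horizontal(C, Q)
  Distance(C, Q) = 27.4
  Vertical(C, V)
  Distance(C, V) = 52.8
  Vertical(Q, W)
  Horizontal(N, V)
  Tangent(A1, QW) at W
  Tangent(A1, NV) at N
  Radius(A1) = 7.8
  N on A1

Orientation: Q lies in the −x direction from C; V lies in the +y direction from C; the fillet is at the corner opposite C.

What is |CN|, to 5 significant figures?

56.321

The virtual corner opposite C is at (-27.400, 52.800). A1 meets QW tangentially, so JW is at right angles to QW and since A1 is tangent to NV there, JN ⟂ NV, with radius 7.8, so the center J sits 7.8 in from both sides at J = (-19.600, 45.000). That places the tangent points at W = (-27.400, 45.000) on QW and N = (-19.600, 52.800) on NV. Then |CN| = |N − C| = 56.321.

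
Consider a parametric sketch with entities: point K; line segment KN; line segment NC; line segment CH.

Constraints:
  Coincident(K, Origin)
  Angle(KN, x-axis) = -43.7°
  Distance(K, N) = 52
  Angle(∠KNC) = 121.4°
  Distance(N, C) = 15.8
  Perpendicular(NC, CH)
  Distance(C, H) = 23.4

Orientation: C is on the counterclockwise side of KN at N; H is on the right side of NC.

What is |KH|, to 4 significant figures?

80.22

K is at the origin; KN runs at -43.7° with length 52.0, so N = 52.0·(cos -43.7°, sin -43.7°) = (37.59, -35.93). ∠KNC = 121.4°, so NC runs at -43.7° + (180° − 121.4°) = 14.90° from the x-axis; with |NC| = 15.8, C = N + 15.8·(cos 14.90°, sin 14.90°) = (52.86, -31.86). NC is perpendicular to CH; with |CH| = 23.4 on the right of NC, H = C + 23.4·(0.2571, -0.9664) = (58.88, -54.48). Then |KH| = |H − K| = 80.22.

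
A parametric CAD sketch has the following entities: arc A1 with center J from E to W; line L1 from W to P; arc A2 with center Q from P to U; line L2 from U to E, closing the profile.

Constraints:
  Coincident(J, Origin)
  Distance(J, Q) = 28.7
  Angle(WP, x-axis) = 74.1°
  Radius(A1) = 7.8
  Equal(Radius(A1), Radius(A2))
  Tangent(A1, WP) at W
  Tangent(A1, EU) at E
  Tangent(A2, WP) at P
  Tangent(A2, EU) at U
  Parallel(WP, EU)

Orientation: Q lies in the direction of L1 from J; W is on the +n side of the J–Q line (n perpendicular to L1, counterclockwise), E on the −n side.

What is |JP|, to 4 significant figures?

29.74

The slot axis is L1's direction at 74.1°, so u = (cos 74.1°, sin 74.1°) = (0.2740, 0.9617) and n = (−sin 74.1°, cos 74.1°) = (-0.9617, 0.2740). J is at the origin and Q lies 28.7 along u from J, so Q = 28.7·u = (7.863, 27.60). Tangency of A1 to both parallel lines with radius 7.8 puts W and E at J ± 7.8·n: W = (-7.502, 2.137), E = (7.502, -2.137). Equal radii place P and U the same way about Q: P = Q + 7.8·n = (0.3610, 29.74), U = Q − 7.8·n = (15.36, 25.47). Then |JP| = |P − J| = 29.74.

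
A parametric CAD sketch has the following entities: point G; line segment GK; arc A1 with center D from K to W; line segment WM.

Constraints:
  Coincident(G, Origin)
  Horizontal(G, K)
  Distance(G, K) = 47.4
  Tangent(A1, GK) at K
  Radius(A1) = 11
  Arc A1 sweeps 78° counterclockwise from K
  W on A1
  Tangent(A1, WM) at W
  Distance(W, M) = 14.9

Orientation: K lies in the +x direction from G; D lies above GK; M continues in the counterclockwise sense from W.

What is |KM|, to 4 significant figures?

27.10

G is at the origin; GK is horizontal with |GK| = 47.4 and K on the +x side, so K = (47.40, 0.000). A1 meets GK tangentially, so DK is at right angles to GK, so D = K + (0, 11) = (47.40, 11.00). On A1, K sits at bearing -90° from D; a 78° counterclockwise sweep puts W at bearing -12°, so W = D + 11.0·(cos -12°, sin -12°) = (58.16, 8.713). The tangent condition forces DW to be normal to WM, so WM runs along (−sin -12°, cos -12°); with |WM| = 14.9, M = (61.26, 23.29). Then |KM| = |M − K| = 27.10.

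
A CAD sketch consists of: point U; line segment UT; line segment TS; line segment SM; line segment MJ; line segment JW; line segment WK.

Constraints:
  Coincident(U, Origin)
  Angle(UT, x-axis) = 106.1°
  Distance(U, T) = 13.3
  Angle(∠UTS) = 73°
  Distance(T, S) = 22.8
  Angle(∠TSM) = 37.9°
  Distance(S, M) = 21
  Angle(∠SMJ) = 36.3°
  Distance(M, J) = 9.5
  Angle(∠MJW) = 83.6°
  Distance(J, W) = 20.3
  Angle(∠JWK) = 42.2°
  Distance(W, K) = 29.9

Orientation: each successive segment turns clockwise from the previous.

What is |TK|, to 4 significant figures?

21.66

U is at the origin; UT runs at 106.1° with length 13.3, so T = (-3.688, 12.78). ∠UTS = 73.0° gives TS at -0.9000° from the x-axis; with |TS| = 22.8, S = (19.11, 12.42). ∠TSM = 37.9° gives SM at -143.0° from the x-axis; with |SM| = 21.0, M = (2.338, -0.2179). ∠SMJ = 36.3° gives MJ at 73.30° from the x-axis; with |MJ| = 9.5, J = (5.067, 8.881). ∠MJW = 83.6° gives JW at -23.10° from the x-axis; with |JW| = 20.3, W = (23.74, 0.9170). ∠JWK = 42.2° gives WK at -160.9° from the x-axis; with |WK| = 29.9, K = (-4.514, -8.867). Then |TK| = |K − T| = 21.66.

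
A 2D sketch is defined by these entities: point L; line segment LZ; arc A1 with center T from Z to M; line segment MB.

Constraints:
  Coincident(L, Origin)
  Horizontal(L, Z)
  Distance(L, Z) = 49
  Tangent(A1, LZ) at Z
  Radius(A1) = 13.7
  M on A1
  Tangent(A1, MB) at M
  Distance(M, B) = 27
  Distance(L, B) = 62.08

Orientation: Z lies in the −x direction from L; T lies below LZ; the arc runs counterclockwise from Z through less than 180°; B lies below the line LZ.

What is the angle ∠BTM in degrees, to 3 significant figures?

63.1°

Checks: |TM| = 13.70 ✓; ∠(TM, MB) = 90.00° ✓; |MB| = 27.00 ✓; |LB| = 62.08 ✓.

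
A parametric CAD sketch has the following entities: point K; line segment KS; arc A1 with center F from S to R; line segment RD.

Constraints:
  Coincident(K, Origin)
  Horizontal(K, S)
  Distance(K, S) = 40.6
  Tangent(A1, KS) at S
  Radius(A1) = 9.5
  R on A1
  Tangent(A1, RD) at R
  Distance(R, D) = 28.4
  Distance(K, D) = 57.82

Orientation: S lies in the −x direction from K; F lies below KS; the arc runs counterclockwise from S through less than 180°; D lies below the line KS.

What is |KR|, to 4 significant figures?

51.19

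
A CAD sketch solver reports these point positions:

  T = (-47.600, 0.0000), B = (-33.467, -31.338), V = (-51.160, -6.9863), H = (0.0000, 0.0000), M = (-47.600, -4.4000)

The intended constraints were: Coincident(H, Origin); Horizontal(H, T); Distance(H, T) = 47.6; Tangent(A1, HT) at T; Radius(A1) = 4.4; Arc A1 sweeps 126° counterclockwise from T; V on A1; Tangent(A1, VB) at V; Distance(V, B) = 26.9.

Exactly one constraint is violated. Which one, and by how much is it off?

Distance(V, B) = 26.9 — off by 3.20.

H = (0.00, 0.00) ✓; H.y = 0.00, T.y = 0.00 ✓; |HT| = 47.60 ✓; ∠(MT, TH) = 90.00° ✓; |MT| = 4.400 ✓; bearing(M→V) − bearing(M→T) = 126.0° ✓; |MV| = 4.400 ✓; ∠(MV, VB) = 90.00° ✓; |VB| = 30.10 ✗.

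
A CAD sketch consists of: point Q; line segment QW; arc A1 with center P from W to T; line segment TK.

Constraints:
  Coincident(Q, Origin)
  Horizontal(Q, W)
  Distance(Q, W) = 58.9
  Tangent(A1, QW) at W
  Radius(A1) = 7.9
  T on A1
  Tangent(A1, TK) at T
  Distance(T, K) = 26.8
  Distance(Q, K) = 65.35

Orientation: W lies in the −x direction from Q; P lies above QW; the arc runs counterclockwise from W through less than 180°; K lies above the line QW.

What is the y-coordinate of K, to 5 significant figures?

35.543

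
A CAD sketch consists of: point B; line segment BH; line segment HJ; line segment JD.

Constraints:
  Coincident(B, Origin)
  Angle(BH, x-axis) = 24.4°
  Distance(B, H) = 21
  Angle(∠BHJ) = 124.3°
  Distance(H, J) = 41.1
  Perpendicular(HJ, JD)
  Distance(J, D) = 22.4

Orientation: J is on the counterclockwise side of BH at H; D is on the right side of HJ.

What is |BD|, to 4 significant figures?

66.20

∠BHJ = 124.3°, so HJ runs at 24.4° + (180° − 124.3°) = 80.10° from the x-axis; with |HJ| = 41.1, J = H + 41.1·(cos 80.10°, sin 80.10°) = (26.19, 49.16). HJ ⟂ JD; with |JD| = 22.4 on the right of HJ, D = J + 22.4·(0.9851, -0.1719) = (48.26, 45.31). Then |BD| = |D − B| = 66.20.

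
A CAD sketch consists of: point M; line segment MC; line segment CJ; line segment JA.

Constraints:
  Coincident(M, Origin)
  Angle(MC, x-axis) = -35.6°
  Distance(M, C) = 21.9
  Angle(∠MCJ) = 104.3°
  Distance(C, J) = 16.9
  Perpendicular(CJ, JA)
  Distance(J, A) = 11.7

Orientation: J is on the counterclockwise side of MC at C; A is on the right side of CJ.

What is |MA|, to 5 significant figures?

39.768

M is at the origin; MC runs at -35.6° with length 21.9, so C = 21.9·(cos -35.6°, sin -35.6°) = (17.807, -12.748). ∠MCJ = 104.3°, so CJ runs at -35.6° + (180° − 104.3°) = 40.100° from the x-axis; with |CJ| = 16.9, J = C + 16.9·(cos 40.100°, sin 40.100°) = (30.734, -1.8628). The perpendicularity gives JA at right angles to CJ; with |JA| = 11.7 on the right of CJ, A = J + 11.7·(0.64412, -0.76492) = (38.270, -10.812). Then |MA| = |A − M| = 39.768.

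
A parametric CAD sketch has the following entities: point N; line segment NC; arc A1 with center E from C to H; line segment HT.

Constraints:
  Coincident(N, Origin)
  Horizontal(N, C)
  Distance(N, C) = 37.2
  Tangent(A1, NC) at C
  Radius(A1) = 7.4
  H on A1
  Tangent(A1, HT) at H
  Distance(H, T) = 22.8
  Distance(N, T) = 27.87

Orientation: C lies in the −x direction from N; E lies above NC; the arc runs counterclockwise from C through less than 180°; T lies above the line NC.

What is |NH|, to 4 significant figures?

31.37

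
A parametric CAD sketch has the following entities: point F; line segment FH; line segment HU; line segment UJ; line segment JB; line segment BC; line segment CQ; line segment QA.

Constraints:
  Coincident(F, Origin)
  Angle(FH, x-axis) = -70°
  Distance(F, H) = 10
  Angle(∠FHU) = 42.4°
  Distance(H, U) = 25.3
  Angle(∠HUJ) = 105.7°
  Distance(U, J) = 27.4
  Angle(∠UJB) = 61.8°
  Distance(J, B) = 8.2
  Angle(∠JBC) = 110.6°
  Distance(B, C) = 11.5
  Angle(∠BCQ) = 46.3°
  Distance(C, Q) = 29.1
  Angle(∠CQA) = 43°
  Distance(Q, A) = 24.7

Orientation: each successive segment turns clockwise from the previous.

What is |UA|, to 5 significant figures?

33.477

∠BCQ = 46.3° gives CQ at 116.80° from the x-axis; with |CQ| = 29.1, Q = (-24.038, 38.988). ∠CQA = 43.0° gives QA at -20.200° from the x-axis; with |QA| = 24.7, A = (-0.85694, 30.459). Then |UA| = |A − U| = 33.477.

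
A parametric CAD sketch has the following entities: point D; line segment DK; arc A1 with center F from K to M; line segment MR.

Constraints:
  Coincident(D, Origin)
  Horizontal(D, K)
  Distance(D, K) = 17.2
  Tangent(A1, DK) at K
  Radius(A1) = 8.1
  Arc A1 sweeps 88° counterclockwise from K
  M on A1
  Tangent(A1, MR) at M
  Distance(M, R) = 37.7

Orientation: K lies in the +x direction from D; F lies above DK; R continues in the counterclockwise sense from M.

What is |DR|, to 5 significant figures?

52.705

D is at the origin; DK is horizontal with |DK| = 17.2 and K on the +x side, so K = (17.200, 0.0000). Since A1 is tangent to DK there, FK ⟂ DK, so F = K + (0, 8.1) = (17.200, 8.1000). On A1, K sits at bearing -90° from F; an 88° counterclockwise sweep puts M at bearing -2°, so M = F + 8.1·(cos -2°, sin -2°) = (25.295, 7.8173). Since A1 is tangent to MR there, FM ⟂ MR, so MR runs along (−sin -2°, cos -2°); with |MR| = 37.7, R = (26.611, 45.494). Then |DR| = |R − D| = 52.705.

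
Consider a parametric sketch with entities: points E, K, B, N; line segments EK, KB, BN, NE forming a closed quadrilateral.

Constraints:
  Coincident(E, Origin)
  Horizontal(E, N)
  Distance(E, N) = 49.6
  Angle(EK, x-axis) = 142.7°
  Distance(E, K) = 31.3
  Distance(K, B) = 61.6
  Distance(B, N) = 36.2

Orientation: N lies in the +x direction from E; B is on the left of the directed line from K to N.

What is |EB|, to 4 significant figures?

48.24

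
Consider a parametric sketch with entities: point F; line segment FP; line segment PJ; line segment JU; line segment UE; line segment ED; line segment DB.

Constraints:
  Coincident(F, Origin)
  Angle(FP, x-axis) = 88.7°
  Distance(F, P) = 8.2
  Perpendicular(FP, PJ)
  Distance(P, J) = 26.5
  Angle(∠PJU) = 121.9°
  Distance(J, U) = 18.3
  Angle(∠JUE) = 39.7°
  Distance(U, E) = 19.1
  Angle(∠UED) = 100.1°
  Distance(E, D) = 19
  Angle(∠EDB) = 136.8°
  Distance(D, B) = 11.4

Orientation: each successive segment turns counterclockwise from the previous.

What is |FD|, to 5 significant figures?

27.171

F is at the origin; FP runs at 88.7° with length 8.2, so P = (0.18604, 8.1979). FP is perpendicular to PJ, so PJ runs at 178.70°; with |PJ| = 26.5, J = (-26.307, 8.7991). ∠PJU = 121.9° gives JU at -123.20° from the x-axis; with |JU| = 18.3, U = (-36.328, -6.5137). ∠JUE = 39.7° gives UE at 17.100° from the x-axis; with |UE| = 19.1, E = (-18.072, -0.89751). ∠UED = 100.1° gives ED at 97.000° from the x-axis; with |ED| = 19.0, D = (-20.387, 17.961). Then |FD| = |D − F| = 27.171.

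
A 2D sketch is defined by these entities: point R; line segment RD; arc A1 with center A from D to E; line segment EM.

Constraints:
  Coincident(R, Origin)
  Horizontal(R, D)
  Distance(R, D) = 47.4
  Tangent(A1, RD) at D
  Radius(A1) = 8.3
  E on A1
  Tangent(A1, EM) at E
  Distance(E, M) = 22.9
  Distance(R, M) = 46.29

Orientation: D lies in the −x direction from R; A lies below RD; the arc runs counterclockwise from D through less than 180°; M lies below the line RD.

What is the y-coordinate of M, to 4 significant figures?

-29.60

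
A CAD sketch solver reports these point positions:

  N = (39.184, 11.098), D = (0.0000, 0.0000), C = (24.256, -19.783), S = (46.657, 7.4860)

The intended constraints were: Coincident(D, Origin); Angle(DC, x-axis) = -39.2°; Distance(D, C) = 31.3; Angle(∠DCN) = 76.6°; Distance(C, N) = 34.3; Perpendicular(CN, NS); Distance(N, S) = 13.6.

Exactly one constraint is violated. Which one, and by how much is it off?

Distance(N, S) = 13.6 — off by 5.30.

D = (0.00, 0.00) ✓; DC at -39.20° ✓; |DC| = 31.30 ✓; ∠DCN = 76.60° ✓; |CN| = 34.30 ✓; ∠(CN, NS) = 90.00° ✓; |NS| = 8.300 ✗.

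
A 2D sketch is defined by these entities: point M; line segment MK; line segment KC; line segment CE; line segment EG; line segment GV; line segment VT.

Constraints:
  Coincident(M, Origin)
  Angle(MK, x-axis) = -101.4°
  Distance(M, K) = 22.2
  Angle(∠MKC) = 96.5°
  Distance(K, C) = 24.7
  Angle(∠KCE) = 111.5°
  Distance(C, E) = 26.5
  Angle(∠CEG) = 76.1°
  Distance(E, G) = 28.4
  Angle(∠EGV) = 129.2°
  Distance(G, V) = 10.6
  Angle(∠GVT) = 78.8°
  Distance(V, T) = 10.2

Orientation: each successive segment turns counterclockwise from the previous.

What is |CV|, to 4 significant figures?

33.65

∠CEG = 76.1° gives EG at 154.5° from the x-axis; with |EG| = 28.4, G = (10.30, 3.350). ∠EGV = 129.2° gives GV at -154.7° from the x-axis; with |GV| = 10.6, V = (0.7201, -1.180). Then |CV| = |V − C| = 33.65.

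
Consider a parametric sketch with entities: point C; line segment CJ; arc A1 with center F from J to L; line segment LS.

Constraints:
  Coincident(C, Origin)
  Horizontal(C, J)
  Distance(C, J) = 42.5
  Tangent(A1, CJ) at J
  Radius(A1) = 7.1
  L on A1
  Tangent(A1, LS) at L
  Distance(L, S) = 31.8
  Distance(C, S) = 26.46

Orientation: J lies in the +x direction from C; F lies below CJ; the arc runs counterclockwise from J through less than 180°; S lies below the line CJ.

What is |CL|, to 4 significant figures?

37.89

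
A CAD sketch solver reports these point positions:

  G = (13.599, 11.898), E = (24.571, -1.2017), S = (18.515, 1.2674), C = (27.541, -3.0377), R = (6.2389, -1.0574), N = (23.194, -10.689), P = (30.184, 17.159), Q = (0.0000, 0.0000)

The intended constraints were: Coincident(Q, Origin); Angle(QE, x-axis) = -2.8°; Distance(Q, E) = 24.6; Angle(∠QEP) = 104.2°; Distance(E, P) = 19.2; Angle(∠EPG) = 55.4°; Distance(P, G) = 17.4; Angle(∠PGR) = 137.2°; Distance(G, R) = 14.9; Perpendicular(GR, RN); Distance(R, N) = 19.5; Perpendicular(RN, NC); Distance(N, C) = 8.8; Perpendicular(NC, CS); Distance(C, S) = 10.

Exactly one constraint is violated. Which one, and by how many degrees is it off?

Perpendicular(NC, CS) — off by 4.10°.

Q = (0.00, 0.00) ✓; QE at -2.800° ✓; |QE| = 24.60 ✓; ∠QEP = 104.2° ✓; |EP| = 19.20 ✓; ∠EPG = 55.40° ✓; |PG| = 17.40 ✓; ∠PGR = 137.2° ✓; |GR| = 14.90 ✓; ∠(GR, RN) = 90.00° ✓; |RN| = 19.50 ✓; ∠(RN, NC) = 90.00° ✓; |NC| = 8.800 ✓; ∠(NC, CS) = 94.10° ✗; |CS| = 10.00 ✓.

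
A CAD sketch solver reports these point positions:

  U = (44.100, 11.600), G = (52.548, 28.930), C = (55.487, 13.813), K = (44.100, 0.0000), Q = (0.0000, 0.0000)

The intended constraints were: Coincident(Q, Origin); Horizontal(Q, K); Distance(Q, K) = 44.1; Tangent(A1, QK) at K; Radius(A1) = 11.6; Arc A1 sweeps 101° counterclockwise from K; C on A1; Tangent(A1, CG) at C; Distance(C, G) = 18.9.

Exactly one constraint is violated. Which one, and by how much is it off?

Distance(C, G) = 18.9 — off by 3.50.

Q = (0.00, 0.00) ✓; Q.y = 0.00, K.y = 0.00 ✓; |QK| = 44.10 ✓; ∠(UK, KQ) = 90.00° ✓; |UK| = 11.60 ✓; bearing(U→C) − bearing(U→K) = 101.0° ✓; |UC| = 11.60 ✓; ∠(UC, CG) = 90.00° ✓; |CG| = 15.40 ✗.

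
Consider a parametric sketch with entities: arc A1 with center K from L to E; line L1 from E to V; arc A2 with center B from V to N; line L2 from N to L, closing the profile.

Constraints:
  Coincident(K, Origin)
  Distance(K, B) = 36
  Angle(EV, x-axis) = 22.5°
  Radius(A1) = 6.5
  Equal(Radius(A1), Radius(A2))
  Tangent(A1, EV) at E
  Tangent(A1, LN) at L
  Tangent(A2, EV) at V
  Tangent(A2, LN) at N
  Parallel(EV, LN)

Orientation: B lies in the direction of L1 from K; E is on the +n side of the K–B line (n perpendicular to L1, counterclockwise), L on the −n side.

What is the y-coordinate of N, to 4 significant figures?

7.771

The slot axis is L1's direction at 22.5°, so u = (cos 22.5°, sin 22.5°) = (0.9239, 0.3827) and n = (−sin 22.5°, cos 22.5°) = (-0.3827, 0.9239). K is at the origin and B lies 36.0 along u from K, so B = 36.0·u = (33.26, 13.78). Tangency of A1 to both parallel lines with radius 6.5 puts E and L at K ± 6.5·n: E = (-2.487, 6.005), L = (2.487, -6.005). Equal radii place V and N the same way about B: V = B + 6.5·n = (30.77, 19.78), N = B − 6.5·n = (35.75, 7.771). So N.y = 7.771.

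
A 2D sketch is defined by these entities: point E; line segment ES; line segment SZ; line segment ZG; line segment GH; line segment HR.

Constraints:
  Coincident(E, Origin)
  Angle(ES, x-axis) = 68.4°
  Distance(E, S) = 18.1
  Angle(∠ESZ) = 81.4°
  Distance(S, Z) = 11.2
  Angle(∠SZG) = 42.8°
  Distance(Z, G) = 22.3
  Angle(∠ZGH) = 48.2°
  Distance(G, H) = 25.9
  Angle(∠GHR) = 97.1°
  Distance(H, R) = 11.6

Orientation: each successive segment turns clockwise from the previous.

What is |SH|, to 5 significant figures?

12.123

∠SZG = 42.8° gives ZG at -167.40° from the x-axis; with |ZG| = 22.3, G = (-5.4200, 6.3305). ∠ZGH = 48.2° gives GH at 60.800° from the x-axis; with |GH| = 25.9, H = (7.2156, 28.939). Then |SH| = |H − S| = 12.123.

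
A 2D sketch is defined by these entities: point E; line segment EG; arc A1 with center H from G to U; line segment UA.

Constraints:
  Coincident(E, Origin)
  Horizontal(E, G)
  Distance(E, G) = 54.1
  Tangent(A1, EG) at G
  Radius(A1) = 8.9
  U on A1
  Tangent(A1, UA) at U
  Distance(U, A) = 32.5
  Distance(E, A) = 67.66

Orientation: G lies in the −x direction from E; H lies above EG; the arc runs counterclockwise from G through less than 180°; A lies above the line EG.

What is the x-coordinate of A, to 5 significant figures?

-52.595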